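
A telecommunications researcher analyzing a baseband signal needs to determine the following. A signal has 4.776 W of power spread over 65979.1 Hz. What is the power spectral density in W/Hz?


Power spectral density:
PSD = P / BW
    = 4.776 / 65979.1
    = 7.239e-05 W/Hz

7.239e-05 W/Hz


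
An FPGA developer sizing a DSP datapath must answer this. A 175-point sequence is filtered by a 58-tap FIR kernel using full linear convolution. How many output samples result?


Linear convolution output length:
L = N + M - 1
  = 175 + 58 - 1
  = 232 samples

232


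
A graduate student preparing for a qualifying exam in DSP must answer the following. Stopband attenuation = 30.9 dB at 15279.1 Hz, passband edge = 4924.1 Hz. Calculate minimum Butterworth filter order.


Butterworth filter order formula:
n = log10(10^(A/10) - 1) / (2 * log10(f_stop/f_pass))
10^(30.9/10) - 1 = 1229.2688
f_stop/f_pass = 15279.1 / 4924.1 = 3.1029
n = 3.1413 -> ceil = 4

4


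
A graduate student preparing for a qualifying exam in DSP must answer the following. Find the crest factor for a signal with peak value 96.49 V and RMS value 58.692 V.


Crest factor is the ratio of peak to RMS:
CF = V_peak / V_rms
   = 96.49 / 58.692
   = 1.644

1.644


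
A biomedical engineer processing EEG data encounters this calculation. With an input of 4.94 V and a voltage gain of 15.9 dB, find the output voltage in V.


Output voltage from dB gain:
V_out = V_in * 10^(gain_dB / 20)
      = 4.94 * 10^(15.9 / 20)
      = 4.94 * 6.237348
      = 30.8125 V

30.8125 V


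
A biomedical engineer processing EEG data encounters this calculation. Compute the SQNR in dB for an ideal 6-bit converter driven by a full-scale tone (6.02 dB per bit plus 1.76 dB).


Theoretical SNR for a full-scale sinusoid:
SNR = 6.02 * N + 1.76
    = 6.02 * 6 + 1.76
    = 36.12 + 1.76
    = 37.88 dB

37.88 dB


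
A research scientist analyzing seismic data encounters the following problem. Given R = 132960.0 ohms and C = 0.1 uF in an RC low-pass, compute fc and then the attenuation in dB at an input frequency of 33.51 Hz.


Step 1 — cutoff frequency:
fc = 1 / (2*pi*R*C)
C = 0.1 uF = 1e-07 F
fc = 1 / (2*pi*132960.0*1e-07)
   = 11.9701 Hz

Step 2 — magnitude at f = 33.51 Hz:
|H(f)| = 1 / sqrt(1 + (f/fc)^2)
f/fc = 33.51 / 11.9701 = 2.799475
|H| = 1 / sqrt(1 + 7.83706) = 0.3363923
|H|_dB = 20*log10(0.3363923) = -9.46 dB

fc = 11.9701 Hz; |H(33.51 Hz)| = -9.46 dB


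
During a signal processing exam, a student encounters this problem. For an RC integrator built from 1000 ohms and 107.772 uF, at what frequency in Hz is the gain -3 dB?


Cutoff frequency of a first-order RC filter:
fc = 1 / (2 * pi * R * C)
C = 107.772 uF = 0.000107772 F
fc = 1 / (2 * pi * 1000 * 0.000107772)
   = 1 / 0.67715144692536
   = 1.476775 Hz

1.476775 Hz


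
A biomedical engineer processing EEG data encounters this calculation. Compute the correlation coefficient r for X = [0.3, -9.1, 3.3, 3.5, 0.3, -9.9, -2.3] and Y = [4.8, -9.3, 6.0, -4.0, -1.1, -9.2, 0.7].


Pearson correlation coefficient (population):
r = cov(X,Y) / (std(X) * std(Y))
Mean X = -1.9857, Mean Y = -1.7286
Cov(X,Y) = 22.426122
Std(X) = 5.096618, Std(Y) = 5.694036
r = 0.7728

0.7728


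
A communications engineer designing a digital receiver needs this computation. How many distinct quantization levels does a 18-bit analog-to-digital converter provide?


Number of quantization levels = 2^N
= 2^18
= 262144

262144


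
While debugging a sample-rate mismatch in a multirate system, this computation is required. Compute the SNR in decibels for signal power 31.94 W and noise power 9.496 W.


SNR in decibels:
SNR = 10 * log10(Ps / Pn)
    = 10 * log10(31.94 / 9.496)
    = 10 * log10(3.3635)
    = 10 * 0.5268
    = 5.27 dB

5.27 dB


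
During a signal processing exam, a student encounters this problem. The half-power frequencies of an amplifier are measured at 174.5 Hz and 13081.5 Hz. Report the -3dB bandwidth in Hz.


Bandwidth is the difference of -3dB frequencies:
BW = f_high - f_low
   = 13081.5 - 174.5
   = 12907.0 Hz

12907.0 Hz


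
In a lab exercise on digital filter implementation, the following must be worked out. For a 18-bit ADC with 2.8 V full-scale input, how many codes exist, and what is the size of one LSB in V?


Step 1 — number of quantization levels:
L = 2^N = 2^18 = 262144

Step 2 — LSB step size:
delta = Vfs / L
      = 2.8 / 262144
      = 1.068e-05 V

Levels = 262144; step size = 1.068e-05 V


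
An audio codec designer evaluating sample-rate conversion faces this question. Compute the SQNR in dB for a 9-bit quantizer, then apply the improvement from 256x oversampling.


Step 1 — baseline SQNR at Nyquist:
SQNR_base = 6.02*N + 1.76
          = 6.02*9 + 1.76
          = 55.94 dB

Step 2 — oversampling processing gain:
G = 10*log10(OSR) = 10*log10(256) = 24.08 dB

Step 3 — total:
SQNR_total = 55.94 + 24.08 = 80.02 dB

Base SQNR = 55.94 dB; oversampled SQNR = 80.02 dB


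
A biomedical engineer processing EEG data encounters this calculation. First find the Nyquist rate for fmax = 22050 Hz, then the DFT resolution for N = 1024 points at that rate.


Step 1 — Nyquist sampling rate:
fs = 2 * fmax = 2 * 22050 = 44100 Hz

Step 2 — DFT bin spacing:
df = fs / N = 44100 / 1024 = 43.0664 Hz

43.0664 Hz


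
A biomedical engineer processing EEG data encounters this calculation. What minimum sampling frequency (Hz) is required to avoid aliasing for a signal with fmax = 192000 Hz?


The Nyquist rate is twice the maximum frequency component.
fs_min = 2 * fmax
      = 2 * 192000
      = 384000 Hz

384000


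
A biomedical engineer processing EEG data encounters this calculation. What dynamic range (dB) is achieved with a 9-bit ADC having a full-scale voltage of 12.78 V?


Dynamic range from full-scale to LSB:
V_min = V_max / 2^bits = 12.78 / 2^9
DR = 20 * log10(V_max / V_min)
   = 20 * log10(2^9)
   = 20 * 9 * log10(2)
   = 54.19 dB

54.19 dB


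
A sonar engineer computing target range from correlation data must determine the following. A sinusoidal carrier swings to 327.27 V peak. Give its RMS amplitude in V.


RMS voltage for a sinusoidal waveform:
V_rms = V_peak / sqrt(2)
      = 327.27 / 1.414214
      = 231.415 V

231.415 V


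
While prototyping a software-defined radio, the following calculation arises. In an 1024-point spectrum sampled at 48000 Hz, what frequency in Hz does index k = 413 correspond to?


Frequency of DFT bin k:
f_k = k * fs / N
    = 413 * 48000 / 1024
    = 19824000 / 1024
    = 19359.375 Hz

19359.375 Hz


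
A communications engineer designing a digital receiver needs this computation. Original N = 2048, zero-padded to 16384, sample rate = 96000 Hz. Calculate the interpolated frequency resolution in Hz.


Frequency resolution after zero-padding:
N_padded = 2048 * 8 = 16384
df = fs / N_padded
   = 96000 / 16384
   = 5.8594 Hz

5.8594 Hz


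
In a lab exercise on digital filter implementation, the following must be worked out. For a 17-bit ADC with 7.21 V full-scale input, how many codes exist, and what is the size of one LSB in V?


Step 1 — number of quantization levels:
L = 2^N = 2^17 = 131072

Step 2 — LSB step size:
delta = Vfs / L
      = 7.21 / 131072
      = 5.501e-05 V

Levels = 131072; step size = 5.501e-05 V


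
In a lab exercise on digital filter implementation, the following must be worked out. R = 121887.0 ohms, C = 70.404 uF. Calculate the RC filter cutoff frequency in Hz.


Cutoff frequency of a first-order RC filter:
fc = 1 / (2 * pi * R * C)
C = 70.404 uF = 7.0404e-05 F
fc = 1 / (2 * pi * 121887.0 * 7.0404e-05)
   = 1 / 53.918101324979
   = 0.018547 Hz

0.018547 Hz


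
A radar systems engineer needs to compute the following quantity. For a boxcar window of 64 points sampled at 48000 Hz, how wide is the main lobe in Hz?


Main lobe width for a rectangular window:
Width = 2 * fs / N
      = 2 * 48000 / 64
      = 96000 / 64
      = 1500.0 Hz

1500.0 Hz


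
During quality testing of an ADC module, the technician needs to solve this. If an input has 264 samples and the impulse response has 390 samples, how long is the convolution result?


Linear convolution output length:
L = N + M - 1
  = 264 + 390 - 1
  = 653 samples

653


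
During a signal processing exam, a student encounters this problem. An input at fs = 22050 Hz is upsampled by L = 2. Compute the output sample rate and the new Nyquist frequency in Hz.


Step 1 — output sample rate after interpolation by L:
fs_out = L * fs_in = 2 * 22050 = 44100 Hz

Step 2 — Nyquist frequency of the output stream:
f_Nyq = fs_out / 2 = 44100 / 2 = 22050.0 Hz

fs_out = 44100 Hz; f_Nyquist = 22050.0 Hz


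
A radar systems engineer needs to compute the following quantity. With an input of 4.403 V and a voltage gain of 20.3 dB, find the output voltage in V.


Output voltage from dB gain:
V_out = V_in * 10^(gain_dB / 20)
      = 4.403 * 10^(20.3 / 20)
      = 4.403 * 10.351422
      = 45.5773 V

45.5773 V


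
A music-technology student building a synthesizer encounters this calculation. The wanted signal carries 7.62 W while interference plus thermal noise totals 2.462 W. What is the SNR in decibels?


SNR in decibels:
SNR = 10 * log10(Ps / Pn)
    = 10 * log10(7.62 / 2.462)
    = 10 * log10(3.095)
    = 10 * 0.4907
    = 4.91 dB

4.91 dB


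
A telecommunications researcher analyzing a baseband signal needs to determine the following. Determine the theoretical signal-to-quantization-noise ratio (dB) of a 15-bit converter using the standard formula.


Theoretical SNR for a full-scale sinusoid:
SNR = 6.02 * N + 1.76
    = 6.02 * 15 + 1.76
    = 90.3 + 1.76
    = 92.06 dB

92.06 dB


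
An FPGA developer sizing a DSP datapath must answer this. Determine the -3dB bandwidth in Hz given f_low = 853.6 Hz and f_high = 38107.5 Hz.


Bandwidth is the difference of -3dB frequencies:
BW = f_high - f_low
   = 38107.5 - 853.6
   = 37253.9 Hz

37253.9 Hz


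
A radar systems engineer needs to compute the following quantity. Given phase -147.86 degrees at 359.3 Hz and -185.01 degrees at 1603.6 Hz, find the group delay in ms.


Group delay from phase difference:
tau = -d(phi)/d(omega)
d(phi) = -37.15 deg = -0.64839 rad
d(omega) = 2*pi*(1603.6 - 359.3) = 7818.1675 rad/s
tau = -(-0.64839) / 7818.1675
    = 0.0829 ms

0.0829 ms


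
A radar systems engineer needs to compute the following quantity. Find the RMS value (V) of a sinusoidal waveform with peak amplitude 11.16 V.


RMS voltage for a sinusoidal waveform:
V_rms = V_peak / sqrt(2)
      = 11.16 / 1.414214
      = 7.891 V

7.891 V


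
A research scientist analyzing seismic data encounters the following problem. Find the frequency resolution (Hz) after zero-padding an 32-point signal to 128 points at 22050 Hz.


Frequency resolution after zero-padding:
N_padded = 32 * 4 = 128
df = fs / N_padded
   = 22050 / 128
   = 172.2656 Hz

172.2656 Hz


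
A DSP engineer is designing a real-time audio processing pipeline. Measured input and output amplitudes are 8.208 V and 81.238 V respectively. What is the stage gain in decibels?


Voltage gain in dB:
G = 20 * log10(Vout / Vin)
  = 20 * log10(81.238 / 8.208)
  = 20 * log10(9.897417)
  = 20 * 0.995522
  = 19.91 dB

19.91 dB


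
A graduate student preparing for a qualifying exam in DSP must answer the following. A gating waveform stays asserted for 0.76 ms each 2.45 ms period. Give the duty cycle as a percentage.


Duty cycle as a percentage:
DC = (t_on / T) * 100
   = (0.76 / 2.45) * 100
   = 0.310204 * 100
   = 31.02 %

31.02 %


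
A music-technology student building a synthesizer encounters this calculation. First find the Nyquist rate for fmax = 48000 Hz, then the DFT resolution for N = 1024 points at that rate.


Step 1 — Nyquist sampling rate:
fs = 2 * fmax = 2 * 48000 = 96000 Hz

Step 2 — DFT bin spacing:
df = fs / N = 96000 / 1024 = 93.75 Hz

93.75 Hz


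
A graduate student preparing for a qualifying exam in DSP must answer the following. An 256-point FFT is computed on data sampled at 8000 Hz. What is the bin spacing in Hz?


DFT frequency resolution:
df = fs / N
   = 8000 / 256
   = 31.25 Hz

31.25 Hz


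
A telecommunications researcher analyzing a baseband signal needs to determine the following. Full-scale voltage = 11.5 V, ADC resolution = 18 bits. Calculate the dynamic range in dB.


Dynamic range from full-scale to LSB:
V_min = V_max / 2^bits = 11.5 / 2^18
DR = 20 * log10(V_max / V_min)
   = 20 * log10(2^18)
   = 20 * 18 * log10(2)
   = 108.37 dB

108.37 dB


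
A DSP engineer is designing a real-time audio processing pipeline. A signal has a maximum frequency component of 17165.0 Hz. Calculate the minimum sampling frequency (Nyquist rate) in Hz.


The Nyquist rate is twice the maximum frequency component.
fs_min = 2 * fmax
      = 2 * 17165.0
      = 34330.0 Hz

34330.0


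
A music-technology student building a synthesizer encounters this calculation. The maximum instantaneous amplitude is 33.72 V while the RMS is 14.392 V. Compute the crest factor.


Crest factor is the ratio of peak to RMS:
CF = V_peak / V_rms
   = 33.72 / 14.392
   = 2.343

2.343


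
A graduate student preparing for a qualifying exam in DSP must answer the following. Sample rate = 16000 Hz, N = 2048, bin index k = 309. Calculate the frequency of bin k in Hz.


Frequency of DFT bin k:
f_k = k * fs / N
    = 309 * 16000 / 2048
    = 4944000 / 2048
    = 2414.062 Hz

2414.062 Hz


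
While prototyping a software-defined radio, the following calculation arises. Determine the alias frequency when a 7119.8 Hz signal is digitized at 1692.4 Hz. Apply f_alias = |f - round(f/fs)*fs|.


Compute the nearest integer multiple of fs to the signal:
n = round(7119.8 / 1692.4) = 4
f_alias = |7119.8 - 4 * 1692.4|
        = |7119.8 - 6769.6|
        = 350.2 Hz

350.2


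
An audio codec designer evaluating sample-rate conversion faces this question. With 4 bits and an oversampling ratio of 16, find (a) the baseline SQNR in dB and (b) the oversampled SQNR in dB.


Step 1 — baseline SQNR at Nyquist:
SQNR_base = 6.02*N + 1.76
          = 6.02*4 + 1.76
          = 25.84 dB

Step 2 — oversampling processing gain:
G = 10*log10(OSR) = 10*log10(16) = 12.04 dB

Step 3 — total:
SQNR_total = 25.84 + 12.04 = 37.88 dB

Base SQNR = 25.84 dB; oversampled SQNR = 37.88 dB


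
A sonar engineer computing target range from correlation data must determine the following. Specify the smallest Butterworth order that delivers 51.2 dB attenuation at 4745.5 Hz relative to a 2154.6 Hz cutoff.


Butterworth filter order formula:
n = log10(10^(A/10) - 1) / (2 * log10(f_stop/f_pass))
10^(51.2/10) - 1 = 131824.6739
f_stop/f_pass = 4745.5 / 2154.6 = 2.2025
n = 7.4654 -> ceil = 8

8


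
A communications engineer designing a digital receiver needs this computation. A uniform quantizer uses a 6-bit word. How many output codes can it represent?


Number of quantization levels = 2^N
= 2^6
= 64

64


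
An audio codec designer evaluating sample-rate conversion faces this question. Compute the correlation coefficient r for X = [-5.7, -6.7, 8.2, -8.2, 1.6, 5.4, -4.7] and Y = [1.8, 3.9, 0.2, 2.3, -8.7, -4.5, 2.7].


Pearson correlation coefficient (population):
r = cov(X,Y) / (std(X) * std(Y))
Mean X = -1.4429, Mean Y = -0.3286
Cov(X,Y) = -15.40551
Std(X) = 5.989242, Std(Y) = 4.24692
r = -0.6057

-0.6057


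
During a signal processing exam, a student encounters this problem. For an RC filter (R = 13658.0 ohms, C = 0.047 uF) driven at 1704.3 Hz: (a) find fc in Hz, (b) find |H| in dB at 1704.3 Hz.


Step 1 — cutoff frequency:
fc = 1 / (2*pi*R*C)
C = 0.047 uF = 4.7e-08 F
fc = 1 / (2*pi*13658.0*4.7e-08)
   = 247.933 Hz

Step 2 — magnitude at f = 1704.3 Hz:
|H(f)| = 1 / sqrt(1 + (f/fc)^2)
f/fc = 1704.3 / 247.933 = 6.874035
|H| = 1 / sqrt(1 + 47.252357) = 0.1439596
|H|_dB = 20*log10(0.1439596) = -16.84 dB

fc = 247.933 Hz; |H(1704.3 Hz)| = -16.84 dB


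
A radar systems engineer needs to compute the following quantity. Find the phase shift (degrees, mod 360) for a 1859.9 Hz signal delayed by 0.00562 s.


Phase shift from frequency and time delay:
phi = 360 * f * t_delay
    = 360 * 1859.9 * 0.00562
    = 3762.95 degrees
    mod 360 = 162.95 degrees

162.95 degrees


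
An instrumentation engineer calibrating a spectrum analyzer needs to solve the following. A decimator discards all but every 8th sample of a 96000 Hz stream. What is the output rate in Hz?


Decimation reduces the sample rate:
fs_out = fs_in / M
       = 96000 / 8
       = 12000.0 Hz

12000.0 Hz


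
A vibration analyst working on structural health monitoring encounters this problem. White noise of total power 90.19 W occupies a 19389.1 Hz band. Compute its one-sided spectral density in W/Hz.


Power spectral density:
PSD = P / BW
    = 90.19 / 19389.1
    = 0.00465158 W/Hz

0.00465158 W/Hz


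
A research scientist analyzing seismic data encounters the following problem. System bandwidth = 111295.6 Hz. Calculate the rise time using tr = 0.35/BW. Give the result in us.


Rise time from bandwidth relationship:
tr = 0.35 / BW
   = 0.35 / 111295.6
   = 3.14477841e-06 s
   = 3.1448 us

3.1448 us


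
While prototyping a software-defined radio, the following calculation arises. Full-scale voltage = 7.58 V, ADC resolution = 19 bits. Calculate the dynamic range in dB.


Dynamic range from full-scale to LSB:
V_min = V_max / 2^bits = 7.58 / 2^19
DR = 20 * log10(V_max / V_min)
   = 20 * log10(2^19)
   = 20 * 19 * log10(2)
   = 114.39 dB

114.39 dB


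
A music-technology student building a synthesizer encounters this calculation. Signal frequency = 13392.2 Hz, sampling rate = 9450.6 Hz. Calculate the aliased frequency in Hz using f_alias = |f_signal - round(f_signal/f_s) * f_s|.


Compute the nearest integer multiple of fs to the signal:
n = round(13392.2 / 9450.6) = 1
f_alias = |13392.2 - 1 * 9450.6|
        = |13392.2 - 9450.6|
        = 3941.6 Hz

3941.6


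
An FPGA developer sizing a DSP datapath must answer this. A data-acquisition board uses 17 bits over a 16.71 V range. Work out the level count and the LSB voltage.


Step 1 — number of quantization levels:
L = 2^N = 2^17 = 131072

Step 2 — LSB step size:
delta = Vfs / L
      = 16.71 / 131072
      = 0.00012749 V

Levels = 131072; step size = 0.00012749 V


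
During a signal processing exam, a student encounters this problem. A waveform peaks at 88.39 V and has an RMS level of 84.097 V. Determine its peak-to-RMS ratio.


Crest factor is the ratio of peak to RMS:
CF = V_peak / V_rms
   = 88.39 / 84.097
   = 1.051

1.051


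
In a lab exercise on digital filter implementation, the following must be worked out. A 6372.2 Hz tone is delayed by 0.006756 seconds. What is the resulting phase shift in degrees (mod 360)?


Phase shift from frequency and time delay:
phi = 360 * f * t_delay
    = 360 * 6372.2 * 0.006756
    = 15498.21 degrees
    mod 360 = 18.21 degrees

18.21 degrees


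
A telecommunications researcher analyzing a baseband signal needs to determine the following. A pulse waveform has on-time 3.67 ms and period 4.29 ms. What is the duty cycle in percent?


Duty cycle as a percentage:
DC = (t_on / T) * 100
   = (3.67 / 4.29) * 100
   = 0.855478 * 100
   = 85.55 %

85.55 %


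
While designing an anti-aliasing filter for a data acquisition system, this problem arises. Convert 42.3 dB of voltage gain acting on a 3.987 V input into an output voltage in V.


Output voltage from dB gain:
V_out = V_in * 10^(gain_dB / 20)
      = 3.987 * 10^(42.3 / 20)
      = 3.987 * 130.316678
      = 519.5726 V

519.5726 V


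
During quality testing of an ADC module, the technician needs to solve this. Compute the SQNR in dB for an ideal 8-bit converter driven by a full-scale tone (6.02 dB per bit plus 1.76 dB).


Theoretical SNR for a full-scale sinusoid:
SNR = 6.02 * N + 1.76
    = 6.02 * 8 + 1.76
    = 48.16 + 1.76
    = 49.92 dB

49.92 dB


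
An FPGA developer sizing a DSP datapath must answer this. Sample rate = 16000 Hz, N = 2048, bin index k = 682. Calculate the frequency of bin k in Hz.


Frequency of DFT bin k:
f_k = k * fs / N
    = 682 * 16000 / 2048
    = 10912000 / 2048
    = 5328.125 Hz

5328.125 Hz


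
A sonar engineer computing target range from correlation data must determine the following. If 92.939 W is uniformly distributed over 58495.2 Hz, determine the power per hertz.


Power spectral density:
PSD = P / BW
    = 92.939 / 58495.2
    = 0.00158883 W/Hz

0.00158883 W/Hz


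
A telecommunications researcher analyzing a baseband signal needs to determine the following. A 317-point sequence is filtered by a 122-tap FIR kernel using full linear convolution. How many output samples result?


Linear convolution output length:
L = N + M - 1
  = 317 + 122 - 1
  = 438 samples

438


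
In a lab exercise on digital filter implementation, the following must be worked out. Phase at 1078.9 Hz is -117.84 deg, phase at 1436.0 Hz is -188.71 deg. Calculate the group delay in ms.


Group delay from phase difference:
tau = -d(phi)/d(omega)
d(phi) = -70.87 deg = -1.236915 rad
d(omega) = 2*pi*(1436.0 - 1078.9) = 2243.7255 rad/s
tau = -(-1.236915) / 2243.7255
    = 0.5513 ms

0.5513 ms


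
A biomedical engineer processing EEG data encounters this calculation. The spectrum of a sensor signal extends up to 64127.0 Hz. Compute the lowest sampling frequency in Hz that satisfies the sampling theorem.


The Nyquist rate is twice the maximum frequency component.
fs_min = 2 * fmax
      = 2 * 64127.0
      = 128254.0 Hz

128254.0


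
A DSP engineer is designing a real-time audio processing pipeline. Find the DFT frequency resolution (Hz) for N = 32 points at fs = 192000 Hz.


DFT frequency resolution:
df = fs / N
   = 192000 / 32
   = 6000.0 Hz

6000.0 Hz


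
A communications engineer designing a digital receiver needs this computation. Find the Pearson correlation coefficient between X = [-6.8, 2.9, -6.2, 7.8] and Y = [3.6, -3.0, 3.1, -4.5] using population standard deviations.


Pearson correlation coefficient (population):
r = cov(X,Y) / (std(X) * std(Y))
Mean X = -0.575, Mean Y = -0.2
Cov(X,Y) = -21.99
Std(X) = 6.17672, Std(Y) = 3.593745
r = -0.9906

-0.9906


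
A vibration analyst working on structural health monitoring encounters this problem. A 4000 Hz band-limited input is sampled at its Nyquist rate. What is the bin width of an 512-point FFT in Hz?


Step 1 — Nyquist sampling rate:
fs = 2 * fmax = 2 * 4000 = 8000 Hz

Step 2 — DFT bin spacing:
df = fs / N = 8000 / 512 = 15.625 Hz

15.625 Hz


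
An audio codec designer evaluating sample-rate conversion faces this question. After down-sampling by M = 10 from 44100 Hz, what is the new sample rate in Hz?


Decimation reduces the sample rate:
fs_out = fs_in / M
       = 44100 / 10
       = 4410.0 Hz

4410.0 Hz


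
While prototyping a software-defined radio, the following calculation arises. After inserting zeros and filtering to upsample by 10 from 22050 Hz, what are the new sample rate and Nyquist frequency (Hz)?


Step 1 — output sample rate after interpolation by L:
fs_out = L * fs_in = 10 * 22050 = 220500 Hz

Step 2 — Nyquist frequency of the output stream:
f_Nyq = fs_out / 2 = 220500 / 2 = 110250.0 Hz

fs_out = 220500 Hz; f_Nyquist = 110250.0 Hz


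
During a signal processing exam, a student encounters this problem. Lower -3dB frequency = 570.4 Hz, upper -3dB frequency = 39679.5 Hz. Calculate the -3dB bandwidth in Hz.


Bandwidth is the difference of -3dB frequencies:
BW = f_high - f_low
   = 39679.5 - 570.4
   = 39109.1 Hz

39109.1 Hz


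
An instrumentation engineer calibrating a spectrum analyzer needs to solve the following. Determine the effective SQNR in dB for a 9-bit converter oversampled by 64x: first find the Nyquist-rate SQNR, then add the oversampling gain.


Step 1 — baseline SQNR at Nyquist:
SQNR_base = 6.02*N + 1.76
          = 6.02*9 + 1.76
          = 55.94 dB

Step 2 — oversampling processing gain:
G = 10*log10(OSR) = 10*log10(64) = 18.06 dB

Step 3 — total:
SQNR_total = 55.94 + 18.06 = 74.0 dB

Base SQNR = 55.94 dB; oversampled SQNR = 74.0 dB


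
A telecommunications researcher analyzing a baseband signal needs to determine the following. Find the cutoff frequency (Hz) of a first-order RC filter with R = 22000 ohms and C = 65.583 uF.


Cutoff frequency of a first-order RC filter:
fc = 1 / (2 * pi * R * C)
C = 65.583 uF = 6.5583e-05 F
fc = 1 / (2 * pi * 22000 * 6.5583e-05)
   = 1 / 9.0655431240167
   = 0.110308 Hz

0.110308 Hz


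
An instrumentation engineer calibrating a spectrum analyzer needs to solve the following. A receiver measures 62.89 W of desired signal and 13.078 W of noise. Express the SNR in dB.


SNR in decibels:
SNR = 10 * log10(Ps / Pn)
    = 10 * log10(62.89 / 13.078)
    = 10 * log10(4.8088)
    = 10 * 0.682
    = 6.82 dB

6.82 dB


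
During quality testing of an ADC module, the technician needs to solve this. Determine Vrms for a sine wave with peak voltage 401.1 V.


RMS voltage for a sinusoidal waveform:
V_rms = V_peak / sqrt(2)
      = 401.1 / 1.414214
      = 283.621 V

283.621 V


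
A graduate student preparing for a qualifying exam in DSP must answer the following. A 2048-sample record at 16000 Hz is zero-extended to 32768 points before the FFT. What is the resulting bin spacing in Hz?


Frequency resolution after zero-padding:
N_padded = 2048 * 16 = 32768
df = fs / N_padded
   = 16000 / 32768
   = 0.4883 Hz

0.4883 Hz


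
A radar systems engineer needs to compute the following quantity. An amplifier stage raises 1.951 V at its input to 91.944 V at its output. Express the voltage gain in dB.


Voltage gain in dB:
G = 20 * log10(Vout / Vin)
  = 20 * log10(91.944 / 1.951)
  = 20 * log10(47.126602)
  = 20 * 1.673266
  = 33.47 dB

33.47 dB


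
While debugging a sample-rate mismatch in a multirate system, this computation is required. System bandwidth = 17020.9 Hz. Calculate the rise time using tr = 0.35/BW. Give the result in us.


Rise time from bandwidth relationship:
tr = 0.35 / BW
   = 0.35 / 17020.9
   = 2.056295496e-05 s
   = 20.563 us

20.563 us


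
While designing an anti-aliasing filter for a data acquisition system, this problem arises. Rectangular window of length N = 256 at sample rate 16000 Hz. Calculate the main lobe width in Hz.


Main lobe width for a rectangular window:
Width = 2 * fs / N
      = 2 * 16000 / 256
      = 32000 / 256
      = 125.0 Hz

125.0 Hz


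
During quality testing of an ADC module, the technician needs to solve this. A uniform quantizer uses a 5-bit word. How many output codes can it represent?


Number of quantization levels = 2^N
= 2^5
= 32

32


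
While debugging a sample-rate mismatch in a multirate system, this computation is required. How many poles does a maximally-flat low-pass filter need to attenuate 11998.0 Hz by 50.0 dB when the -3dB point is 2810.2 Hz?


Butterworth filter order formula:
n = log10(10^(A/10) - 1) / (2 * log10(f_stop/f_pass))
10^(50.0/10) - 1 = 99999.0
f_stop/f_pass = 11998.0 / 2810.2 = 4.2694
n = 3.9659 -> ceil = 4

4


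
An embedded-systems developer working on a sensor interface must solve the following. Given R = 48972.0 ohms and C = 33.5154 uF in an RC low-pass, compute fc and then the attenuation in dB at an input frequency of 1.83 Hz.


Step 1 — cutoff frequency:
fc = 1 / (2*pi*R*C)
C = 33.5154 uF = 3.35154e-05 F
fc = 1 / (2*pi*48972.0*3.35154e-05)
   = 0.0969679 Hz

Step 2 — magnitude at f = 1.83 Hz:
|H(f)| = 1 / sqrt(1 + (f/fc)^2)
f/fc = 1.83 / 0.0969679 = 18.872225
|H| = 1 / sqrt(1 + 356.160876) = 0.0529137
|H|_dB = 20*log10(0.0529137) = -25.53 dB

fc = 0.0969679 Hz; |H(1.83 Hz)| = -25.53 dB


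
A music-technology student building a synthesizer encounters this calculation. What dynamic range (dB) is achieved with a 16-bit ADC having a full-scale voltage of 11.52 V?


Dynamic range from full-scale to LSB:
V_min = V_max / 2^bits = 11.52 / 2^16
DR = 20 * log10(V_max / V_min)
   = 20 * log10(2^16)
   = 20 * 16 * log10(2)
   = 96.33 dB

96.33 dB


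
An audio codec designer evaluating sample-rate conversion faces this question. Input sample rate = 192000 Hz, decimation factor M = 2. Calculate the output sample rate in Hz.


Decimation reduces the sample rate:
fs_out = fs_in / M
       = 192000 / 2
       = 96000.0 Hz

96000.0 Hz


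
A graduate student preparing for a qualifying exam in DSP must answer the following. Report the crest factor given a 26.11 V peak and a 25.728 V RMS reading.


Crest factor is the ratio of peak to RMS:
CF = V_peak / V_rms
   = 26.11 / 25.728
   = 1.0148

1.0148


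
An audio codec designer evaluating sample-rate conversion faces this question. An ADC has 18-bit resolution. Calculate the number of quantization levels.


Number of quantization levels = 2^N
= 2^18
= 262144

262144


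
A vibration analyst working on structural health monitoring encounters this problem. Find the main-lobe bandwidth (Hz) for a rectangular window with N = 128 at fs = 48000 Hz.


Main lobe width for a rectangular window:
Width = 2 * fs / N
      = 2 * 48000 / 128
      = 96000 / 128
      = 750.0 Hz

750.0 Hz


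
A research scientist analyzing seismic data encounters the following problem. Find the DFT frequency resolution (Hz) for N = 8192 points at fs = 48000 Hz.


DFT frequency resolution:
df = fs / N
   = 48000 / 8192
   = 5.8594 Hz

5.8594 Hz


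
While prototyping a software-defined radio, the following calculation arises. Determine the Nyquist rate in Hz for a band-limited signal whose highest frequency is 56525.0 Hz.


The Nyquist rate is twice the maximum frequency component.
fs_min = 2 * fmax
      = 2 * 56525.0
      = 113050.0 Hz

113050.0


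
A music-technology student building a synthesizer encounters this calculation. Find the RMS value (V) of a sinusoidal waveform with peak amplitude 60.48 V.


RMS voltage for a sinusoidal waveform:
V_rms = V_peak / sqrt(2)
      = 60.48 / 1.414214
      = 42.766 V

42.766 V


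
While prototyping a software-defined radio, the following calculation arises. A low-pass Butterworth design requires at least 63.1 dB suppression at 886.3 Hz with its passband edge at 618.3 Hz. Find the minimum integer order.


Butterworth filter order formula:
n = log10(10^(A/10) - 1) / (2 * log10(f_stop/f_pass))
10^(63.1/10) - 1 = 2041736.9447
f_stop/f_pass = 886.3 / 618.3 = 1.4334
n = 20.175 -> ceil = 21

21


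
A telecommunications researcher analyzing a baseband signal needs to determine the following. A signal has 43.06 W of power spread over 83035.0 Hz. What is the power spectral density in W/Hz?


Power spectral density:
PSD = P / BW
    = 43.06 / 83035.0
    = 0.00051858 W/Hz

0.00051858 W/Hz


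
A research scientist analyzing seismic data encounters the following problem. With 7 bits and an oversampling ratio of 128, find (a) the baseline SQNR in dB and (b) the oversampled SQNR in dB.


Step 1 — baseline SQNR at Nyquist:
SQNR_base = 6.02*N + 1.76
          = 6.02*7 + 1.76
          = 43.9 dB

Step 2 — oversampling processing gain:
G = 10*log10(OSR) = 10*log10(128) = 21.07 dB

Step 3 — total:
SQNR_total = 43.9 + 21.07 = 64.97 dB

Base SQNR = 43.9 dB; oversampled SQNR = 64.97 dB


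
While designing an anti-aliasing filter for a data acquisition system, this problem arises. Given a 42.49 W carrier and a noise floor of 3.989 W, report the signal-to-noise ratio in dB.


SNR in decibels:
SNR = 10 * log10(Ps / Pn)
    = 10 * log10(42.49 / 3.989)
    = 10 * log10(10.6518)
    = 10 * 1.0274
    = 10.27 dB

10.27 dB


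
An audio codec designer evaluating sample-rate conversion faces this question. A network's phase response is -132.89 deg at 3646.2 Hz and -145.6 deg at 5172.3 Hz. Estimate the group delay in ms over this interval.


Group delay from phase difference:
tau = -d(phi)/d(omega)
d(phi) = -12.71 deg = -0.221831 rad
d(omega) = 2*pi*(5172.3 - 3646.2) = 9588.7691 rad/s
tau = -(-0.221831) / 9588.7691
    = 0.0231 ms

0.0231 ms


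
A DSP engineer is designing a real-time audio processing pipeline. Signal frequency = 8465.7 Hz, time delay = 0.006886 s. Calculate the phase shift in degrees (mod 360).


Phase shift from frequency and time delay:
phi = 360 * f * t_delay
    = 360 * 8465.7 * 0.006886
    = 20986.13 degrees
    mod 360 = 106.13 degrees

106.13 degrees


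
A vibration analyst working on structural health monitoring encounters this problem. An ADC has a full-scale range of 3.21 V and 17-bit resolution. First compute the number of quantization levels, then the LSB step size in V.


Step 1 — number of quantization levels:
L = 2^N = 2^17 = 131072

Step 2 — LSB step size:
delta = Vfs / L
      = 3.21 / 131072
      = 2.449e-05 V

Levels = 131072; step size = 2.449e-05 V


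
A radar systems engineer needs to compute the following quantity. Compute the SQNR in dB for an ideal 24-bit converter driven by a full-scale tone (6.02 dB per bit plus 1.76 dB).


Theoretical SNR for a full-scale sinusoid:
SNR = 6.02 * N + 1.76
    = 6.02 * 24 + 1.76
    = 144.48 + 1.76
    = 146.24 dB

146.24 dB


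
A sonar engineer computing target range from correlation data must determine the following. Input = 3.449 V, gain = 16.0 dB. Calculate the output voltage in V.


Output voltage from dB gain:
V_out = V_in * 10^(gain_dB / 20)
      = 3.449 * 10^(16.0 / 20)
      = 3.449 * 6.309573
      = 21.7617 V

21.7617 V


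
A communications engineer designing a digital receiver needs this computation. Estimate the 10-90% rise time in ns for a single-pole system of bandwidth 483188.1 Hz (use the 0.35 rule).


Rise time from bandwidth relationship:
tr = 0.35 / BW
   = 0.35 / 483188.1
   = 7.243555874e-07 s
   = 724.3556 ns

724.3556 ns


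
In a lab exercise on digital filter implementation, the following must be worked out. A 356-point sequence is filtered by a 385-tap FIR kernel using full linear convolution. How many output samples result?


Linear convolution output length:
L = N + M - 1
  = 356 + 385 - 1
  = 740 samples

740


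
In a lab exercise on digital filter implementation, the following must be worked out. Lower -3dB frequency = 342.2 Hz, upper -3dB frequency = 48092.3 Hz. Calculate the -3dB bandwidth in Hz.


Bandwidth is the difference of -3dB frequencies:
BW = f_high - f_low
   = 48092.3 - 342.2
   = 47750.1 Hz

47750.1 Hz


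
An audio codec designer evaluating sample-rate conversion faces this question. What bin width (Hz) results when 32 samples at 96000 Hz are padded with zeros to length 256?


Frequency resolution after zero-padding:
N_padded = 32 * 8 = 256
df = fs / N_padded
   = 96000 / 256
   = 375.0 Hz

375.0 Hz


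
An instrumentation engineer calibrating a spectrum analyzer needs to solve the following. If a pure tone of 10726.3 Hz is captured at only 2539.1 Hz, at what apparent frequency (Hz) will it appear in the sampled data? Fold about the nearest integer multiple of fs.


Compute the nearest integer multiple of fs to the signal:
n = round(10726.3 / 2539.1) = 4
f_alias = |10726.3 - 4 * 2539.1|
        = |10726.3 - 10156.4|
        = 569.9 Hz

569.9


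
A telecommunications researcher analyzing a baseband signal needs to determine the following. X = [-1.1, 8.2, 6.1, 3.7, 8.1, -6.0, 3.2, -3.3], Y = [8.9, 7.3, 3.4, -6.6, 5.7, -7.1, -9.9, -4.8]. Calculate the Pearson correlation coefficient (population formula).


Pearson correlation coefficient (population):
r = cov(X,Y) / (std(X) * std(Y))
Mean X = 2.3625, Mean Y = -0.3875
Cov(X,Y) = 15.830469
Std(X) = 4.967881, Std(Y) = 6.98542
r = 0.4562

0.4562


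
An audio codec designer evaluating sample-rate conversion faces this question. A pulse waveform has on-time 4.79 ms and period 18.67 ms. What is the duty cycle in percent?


Duty cycle as a percentage:
DC = (t_on / T) * 100
   = (4.79 / 18.67) * 100
   = 0.256561 * 100
   = 25.66 %

25.66 %


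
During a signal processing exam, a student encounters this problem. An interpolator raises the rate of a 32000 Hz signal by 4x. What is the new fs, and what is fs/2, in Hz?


Step 1 — output sample rate after interpolation by L:
fs_out = L * fs_in = 4 * 32000 = 128000 Hz

Step 2 — Nyquist frequency of the output stream:
f_Nyq = fs_out / 2 = 128000 / 2 = 64000.0 Hz

fs_out = 128000 Hz; f_Nyquist = 64000.0 Hz


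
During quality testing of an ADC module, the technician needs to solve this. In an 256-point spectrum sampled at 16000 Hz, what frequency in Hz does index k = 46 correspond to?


Frequency of DFT bin k:
f_k = k * fs / N
    = 46 * 16000 / 256
    = 736000 / 256
    = 2875.0 Hz

2875.0 Hz


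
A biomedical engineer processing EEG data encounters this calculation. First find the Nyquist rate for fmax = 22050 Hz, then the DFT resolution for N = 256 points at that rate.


Step 1 — Nyquist sampling rate:
fs = 2 * fmax = 2 * 22050 = 44100 Hz

Step 2 — DFT bin spacing:
df = fs / N = 44100 / 256 = 172.2656 Hz

172.2656 Hz


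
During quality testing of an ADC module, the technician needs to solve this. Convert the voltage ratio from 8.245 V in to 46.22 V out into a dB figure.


Voltage gain in dB:
G = 20 * log10(Vout / Vin)
  = 20 * log10(46.22 / 8.245)
  = 20 * log10(5.605822)
  = 20 * 0.748639
  = 14.97 dB

14.97 dB


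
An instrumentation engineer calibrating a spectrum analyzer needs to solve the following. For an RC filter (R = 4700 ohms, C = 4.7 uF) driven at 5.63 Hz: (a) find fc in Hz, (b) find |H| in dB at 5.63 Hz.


Step 1 — cutoff frequency:
fc = 1 / (2*pi*R*C)
C = 4.7 uF = 4.7e-06 F
fc = 1 / (2*pi*4700*4.7e-06)
   = 7.20484 Hz

Step 2 — magnitude at f = 5.63 Hz:
|H(f)| = 1 / sqrt(1 + (f/fc)^2)
f/fc = 5.63 / 7.20484 = 0.781419
|H| = 1 / sqrt(1 + 0.610616) = 0.7879597
|H|_dB = 20*log10(0.7879597) = -2.07 dB

fc = 7.20484 Hz; |H(5.63 Hz)| = -2.07 dB


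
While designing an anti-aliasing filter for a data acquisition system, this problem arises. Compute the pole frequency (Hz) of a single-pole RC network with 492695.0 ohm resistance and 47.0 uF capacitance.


Cutoff frequency of a first-order RC filter:
fc = 1 / (2 * pi * R * C)
C = 47.0 uF = 4.7e-05 F
fc = 1 / (2 * pi * 492695.0 * 4.7e-05)
   = 1 / 145.49761729128
   = 0.006873 Hz

0.006873 Hz


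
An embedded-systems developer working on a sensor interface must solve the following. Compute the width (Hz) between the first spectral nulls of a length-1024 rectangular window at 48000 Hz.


Main lobe width for a rectangular window:
Width = 2 * fs / N
      = 2 * 48000 / 1024
      = 96000 / 1024
      = 93.75 Hz

93.75 Hz


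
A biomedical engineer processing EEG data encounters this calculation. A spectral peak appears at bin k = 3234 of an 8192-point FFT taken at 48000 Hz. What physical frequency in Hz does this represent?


Frequency of DFT bin k:
f_k = k * fs / N
    = 3234 * 48000 / 8192
    = 155232000 / 8192
    = 18949.219 Hz

18949.219 Hz


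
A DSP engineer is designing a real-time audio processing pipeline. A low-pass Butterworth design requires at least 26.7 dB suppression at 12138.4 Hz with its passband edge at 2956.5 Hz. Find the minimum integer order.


Butterworth filter order formula:
n = log10(10^(A/10) - 1) / (2 * log10(f_stop/f_pass))
10^(26.7/10) - 1 = 466.7351
f_stop/f_pass = 12138.4 / 2956.5 = 4.1057
n = 2.1757 -> ceil = 3

3


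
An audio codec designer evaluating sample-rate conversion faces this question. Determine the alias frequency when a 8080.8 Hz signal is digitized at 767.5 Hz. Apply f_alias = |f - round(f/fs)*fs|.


Compute the nearest integer multiple of fs to the signal:
n = round(8080.8 / 767.5) = 11
f_alias = |8080.8 - 11 * 767.5|
        = |8080.8 - 8442.5|
        = 361.7 Hz

361.7


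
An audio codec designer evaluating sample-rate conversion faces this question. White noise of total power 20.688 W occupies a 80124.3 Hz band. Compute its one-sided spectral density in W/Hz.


Power spectral density:
PSD = P / BW
    = 20.688 / 80124.3
    = 0.0002582 W/Hz

0.0002582 W/Hz
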